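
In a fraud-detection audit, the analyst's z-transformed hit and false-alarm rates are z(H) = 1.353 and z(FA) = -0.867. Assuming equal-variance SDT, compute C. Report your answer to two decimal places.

C = -0.24

c = −½·[z(H) + z(FA)] = −½·(1.353 + (-0.867)) = -0.243
c < 0: the analyst has a liberal response bias.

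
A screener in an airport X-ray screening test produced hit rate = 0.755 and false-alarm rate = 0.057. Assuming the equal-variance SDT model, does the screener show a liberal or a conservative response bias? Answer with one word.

conservative

z(H) = 0.690, z(FA) = -1.580
c = −½·(z(H) + z(FA)) = 0.445
c > 0 → conservative criterion (biased toward responding “no”).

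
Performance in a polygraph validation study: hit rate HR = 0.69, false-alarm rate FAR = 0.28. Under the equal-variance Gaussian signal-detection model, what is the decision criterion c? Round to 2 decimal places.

z(H) = z(0.69) = 0.4959
z(FA) = z(0.28) = -0.5828
c = −½·[z(H) + z(FA)] = −0.5 × (0.4959 + (-0.5828)) = 0.04345
c > 0: the examiner has a conservative response bias.

c = 0.04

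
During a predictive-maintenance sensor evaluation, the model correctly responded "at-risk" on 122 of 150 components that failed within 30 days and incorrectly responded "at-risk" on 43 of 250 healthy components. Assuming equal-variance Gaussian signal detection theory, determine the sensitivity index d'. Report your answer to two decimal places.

H = 122/150 = 0.8133
FA = 43/250 = 0.1720
z(H) = 0.890
z(FA) = -0.946
d' = z(H) − z(FA) = 0.890 − (-0.946) = 1.836

d' = 1.84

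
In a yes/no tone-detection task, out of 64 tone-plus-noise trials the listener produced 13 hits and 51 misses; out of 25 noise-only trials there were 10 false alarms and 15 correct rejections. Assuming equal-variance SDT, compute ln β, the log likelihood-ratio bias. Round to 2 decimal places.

H = 13/64 = 0.2031
FA = 10/25 = 0.4000
z(0.2031) = -0.831, z(0.4000) = -0.253
ln β = −½·[z(H)² − z(FA)²] = −0.5 × (0.691 − 0.064) = -0.3135

ln β = -0.31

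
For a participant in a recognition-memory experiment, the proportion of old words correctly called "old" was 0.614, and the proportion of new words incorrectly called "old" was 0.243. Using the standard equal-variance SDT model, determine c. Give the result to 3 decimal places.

c = 0.203

Φ⁻¹(H) = 0.2898
Φ⁻¹(FA) = -0.6967
c = −½·[z(H) + z(FA)] = −0.5 × (0.2898 + (-0.6967)) = 0.20345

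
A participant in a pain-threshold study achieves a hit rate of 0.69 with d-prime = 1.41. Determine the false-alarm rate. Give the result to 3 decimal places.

z(hit rate) = z(0.69) = 0.4959
z(FA) = z(H) − d' = 0.4959 − 1.41 = -0.9141
false-alarm rate = Φ(-0.9141) = 0.1803

false-alarm rate = 0.180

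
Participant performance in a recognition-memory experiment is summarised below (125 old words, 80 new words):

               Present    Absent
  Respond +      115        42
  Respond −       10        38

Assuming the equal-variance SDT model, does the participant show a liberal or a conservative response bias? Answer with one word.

liberal

z(H) = 1.405, z(FA) = 0.063
c = −½·(z(H) + z(FA)) = -0.734
c < 0 → liberal criterion (biased toward responding “yes”).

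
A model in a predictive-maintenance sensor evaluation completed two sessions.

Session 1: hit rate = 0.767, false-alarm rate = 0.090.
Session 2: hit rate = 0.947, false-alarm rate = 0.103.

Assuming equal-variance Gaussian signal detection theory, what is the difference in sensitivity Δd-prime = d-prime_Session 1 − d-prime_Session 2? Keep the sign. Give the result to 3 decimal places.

Session 1: z(0.767) = 0.7290, z(0.090) = -1.3408, d' = 2.0698
Session 2: z(0.947) = 1.6164, z(0.103) = -1.2646, d' = 2.8810
Δd' = d'_Session 1 − d'_Session 2 = 2.0698 − 2.8810 = -0.8112
Session 2 has the higher sensitivity.

Δd-prime = -0.811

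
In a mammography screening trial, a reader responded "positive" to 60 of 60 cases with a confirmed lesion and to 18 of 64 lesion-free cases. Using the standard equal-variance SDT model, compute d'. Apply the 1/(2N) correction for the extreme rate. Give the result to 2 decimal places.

The hit rate is 60/60 = 1, so apply the 1/(2N) correction: H → 1 − 1/(2·60) = 0.99167.
z(H) = z(0.99167) = 2.394
z(FA) = z(0.28125) = -0.579
d' = 2.394 − (-0.579) = 2.973

d' = 2.97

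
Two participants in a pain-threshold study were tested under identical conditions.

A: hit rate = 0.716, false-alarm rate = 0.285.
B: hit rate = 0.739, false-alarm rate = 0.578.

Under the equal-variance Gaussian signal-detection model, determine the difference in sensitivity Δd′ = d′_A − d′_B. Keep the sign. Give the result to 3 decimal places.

A: z(0.716) = 0.5710, z(0.285) = -0.5681, d' = 1.1391
B: z(0.739) = 0.6403, z(0.578) = 0.1968, d' = 0.4435
Δd' = d'_A − d'_B = 1.1391 − 0.4435 = 0.6956
A has the higher sensitivity.

Δd′ = 0.696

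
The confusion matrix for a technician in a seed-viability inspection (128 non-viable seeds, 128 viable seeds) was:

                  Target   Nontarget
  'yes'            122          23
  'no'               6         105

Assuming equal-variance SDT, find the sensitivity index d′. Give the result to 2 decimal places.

H = 122/128 = 0.9531
FA = 23/128 = 0.1797
z(H) = 1.676
z(FA) = -0.917
d' = z(H) − z(FA) = 1.676 − (-0.917) = 2.593

d′ = 2.59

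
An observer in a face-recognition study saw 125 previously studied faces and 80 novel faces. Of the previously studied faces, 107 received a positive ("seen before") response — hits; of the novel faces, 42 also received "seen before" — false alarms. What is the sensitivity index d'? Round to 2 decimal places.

H = 107/125 = 0.8560
FA = 42/80 = 0.5250
z(H) = z(0.8560) = 1.0625
z(FA) = z(0.5250) = 0.0627
d' = z(H) − z(FA) = 1.0625 − 0.0627 = 0.9998

d' = 1.00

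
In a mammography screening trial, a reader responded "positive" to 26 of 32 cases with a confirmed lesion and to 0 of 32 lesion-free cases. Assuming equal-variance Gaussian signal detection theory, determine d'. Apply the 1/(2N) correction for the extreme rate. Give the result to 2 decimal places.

The false-alarm rate is 0/32 = 0, so apply the 1/(2N) correction: FA → 1/(2·32) = 0.01562.
z(H) = z(0.81250) = 0.887
z(FA) = z(0.01562) = -2.154
d' = 0.887 − (-2.154) = 3.041

d' = 3.04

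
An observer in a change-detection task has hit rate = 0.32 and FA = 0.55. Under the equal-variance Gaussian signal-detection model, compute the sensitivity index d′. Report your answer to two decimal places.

d′ = -0.59

z(0.32) = -0.4677, z(0.55) = 0.1257
d' = z(H) − z(FA) = -0.4677 − 0.1257 = -0.5934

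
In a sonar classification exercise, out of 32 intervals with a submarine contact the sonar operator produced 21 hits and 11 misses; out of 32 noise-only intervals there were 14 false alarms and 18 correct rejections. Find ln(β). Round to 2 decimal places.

H = 21/32 = 0.6562
FA = 14/32 = 0.4375
Φ⁻¹(H) = Φ⁻¹(0.6562) = 0.402
Φ⁻¹(FA) = Φ⁻¹(0.4375) = -0.157
ln β = −½·[z(H)² − z(FA)²] = −0.5 × (0.162 − 0.025) = -0.0685

ln β = -0.07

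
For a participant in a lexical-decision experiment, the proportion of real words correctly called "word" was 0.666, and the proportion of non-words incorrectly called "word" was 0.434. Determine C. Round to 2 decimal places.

C = -0.13

Φ⁻¹(H) = Φ⁻¹(0.666) = 0.429
Φ⁻¹(FA) = Φ⁻¹(0.434) = -0.166
c = −½·[z(H) + z(FA)] = −0.5 × (0.429 + (-0.166)) = -0.1315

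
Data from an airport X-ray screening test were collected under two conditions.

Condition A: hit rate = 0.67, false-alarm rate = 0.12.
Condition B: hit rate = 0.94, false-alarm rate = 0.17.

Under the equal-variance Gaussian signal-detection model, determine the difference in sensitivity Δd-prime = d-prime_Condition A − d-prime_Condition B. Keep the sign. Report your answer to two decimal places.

Δd-prime = -0.89

Condition A: z(0.67) = 0.440, z(0.12) = -1.175, d' = 1.615
Condition B: z(0.94) = 1.555, z(0.17) = -0.954, d' = 2.509
Δd' = d'_Condition A − d'_Condition B = 1.615 − 2.509 = -0.894
Condition B has the higher sensitivity.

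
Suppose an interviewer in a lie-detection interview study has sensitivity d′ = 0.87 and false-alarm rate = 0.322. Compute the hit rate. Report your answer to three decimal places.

z(false-alarm rate) = z(0.322) = -0.4621
z(H) = z(FA) + d' = -0.4621 + 0.87 = 0.4079
hit rate = Φ(0.4079) = 0.6583

hit rate = 0.658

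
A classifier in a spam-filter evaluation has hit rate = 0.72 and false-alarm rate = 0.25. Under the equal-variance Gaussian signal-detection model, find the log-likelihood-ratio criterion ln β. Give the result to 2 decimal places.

z(0.72) = 0.583, z(0.25) = -0.674
ln β = −½·[z(H)² − z(FA)²] = −0.5 × (0.340 − 0.454) = 0.057

ln β = 0.06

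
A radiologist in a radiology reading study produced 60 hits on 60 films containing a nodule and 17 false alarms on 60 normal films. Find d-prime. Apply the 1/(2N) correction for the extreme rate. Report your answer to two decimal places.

The hit rate is 60/60 = 1, so apply the 1/(2N) correction: H → 1 − 1/(2·60) = 0.99167.
z(H) = z(0.99167) = 2.394
z(FA) = z(0.28333) = -0.573
d' = 2.394 − (-0.573) = 2.967

d-prime = 2.97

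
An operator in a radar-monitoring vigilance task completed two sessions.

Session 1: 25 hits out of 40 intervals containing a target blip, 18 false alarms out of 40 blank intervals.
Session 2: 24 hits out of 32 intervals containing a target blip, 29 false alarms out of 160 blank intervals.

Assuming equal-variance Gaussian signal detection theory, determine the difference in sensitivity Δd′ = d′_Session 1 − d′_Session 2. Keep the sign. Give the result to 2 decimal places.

Δd′ = -1.14

Session 1: z(0.6250) = 0.319, z(0.4500) = -0.126, d' = 0.445
Session 2: z(0.7500) = 0.674, z(0.1812) = -0.911, d' = 1.585
Δd' = d'_Session 1 − d'_Session 2 = 0.445 − 1.585 = -1.140
Session 2 has the higher sensitivity.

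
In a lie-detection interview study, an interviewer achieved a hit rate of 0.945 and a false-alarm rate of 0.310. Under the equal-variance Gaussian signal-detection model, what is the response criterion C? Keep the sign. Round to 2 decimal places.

C = -0.55

z(H) = z(0.945) = 1.5982
z(FA) = z(0.310) = -0.4959
c = −½·[z(H) + z(FA)] = −0.5 × (1.5982 + (-0.4959)) = -0.55115
c < 0: the interviewer has a liberal response bias.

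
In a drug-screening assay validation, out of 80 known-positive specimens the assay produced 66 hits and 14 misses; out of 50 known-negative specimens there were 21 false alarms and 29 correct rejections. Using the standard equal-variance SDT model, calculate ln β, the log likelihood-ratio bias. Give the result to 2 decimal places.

H = 66/80 = 0.8250
FA = 21/50 = 0.4200
Φ⁻¹(H) = 0.935
Φ⁻¹(FA) = -0.202
ln β = −½·[z(H)² − z(FA)²] = −0.5 × (0.874 − 0.041) = -0.4165

ln β = -0.42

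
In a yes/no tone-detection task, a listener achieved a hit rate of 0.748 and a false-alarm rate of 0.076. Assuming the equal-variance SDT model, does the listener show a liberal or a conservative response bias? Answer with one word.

z(H) = 0.668, z(FA) = -1.433
c = −½·(z(H) + z(FA)) = 0.3825
c > 0 → conservative criterion (biased toward responding “no”).

conservative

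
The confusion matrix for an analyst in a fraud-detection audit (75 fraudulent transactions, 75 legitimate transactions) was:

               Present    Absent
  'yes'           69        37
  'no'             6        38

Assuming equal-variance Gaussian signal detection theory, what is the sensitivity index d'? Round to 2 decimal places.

H = 69/75 = 0.9200
FA = 37/75 = 0.4933
z(0.9200) = 1.4051, z(0.4933) = -0.0168
d' = z(H) − z(FA) = 1.4051 − (-0.0168) = 1.4219

d' = 1.42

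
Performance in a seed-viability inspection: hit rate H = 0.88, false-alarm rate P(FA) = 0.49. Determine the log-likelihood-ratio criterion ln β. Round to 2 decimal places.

Φ⁻¹(H) = Φ⁻¹(0.88) = 1.175
Φ⁻¹(FA) = Φ⁻¹(0.49) = -0.025
ln β = −½·[z(H)² − z(FA)²] = −0.5 × (1.381 − 0.001) = -0.690

ln β = -0.69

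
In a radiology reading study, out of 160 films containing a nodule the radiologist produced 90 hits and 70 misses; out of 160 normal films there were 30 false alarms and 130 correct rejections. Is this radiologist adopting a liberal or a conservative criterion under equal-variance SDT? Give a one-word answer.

conservative

z(H) = 0.157, z(FA) = -0.887
c = −½·(z(H) + z(FA)) = 0.365
c > 0 → conservative criterion (biased toward responding “no”).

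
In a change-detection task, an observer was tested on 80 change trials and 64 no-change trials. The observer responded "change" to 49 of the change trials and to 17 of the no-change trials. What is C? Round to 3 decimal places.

C = 0.170

H = 49/80 = 0.6125
FA = 17/64 = 0.2656
Φ⁻¹(0.6125) = 0.2858, Φ⁻¹(0.2656) = -0.6262
c = −½·[z(H) + z(FA)] = −0.5 × (0.2858 + (-0.6262)) = 0.1702
c > 0: the observer has a conservative response bias.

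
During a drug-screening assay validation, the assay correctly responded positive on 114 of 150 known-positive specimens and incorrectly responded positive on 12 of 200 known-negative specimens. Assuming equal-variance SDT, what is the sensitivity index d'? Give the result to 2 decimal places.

H = 114/150 = 0.7600
FA = 12/200 = 0.0600
z(H) = z(0.7600) = 0.706
z(FA) = z(0.0600) = -1.555
d' = z(H) − z(FA) = 0.706 − (-1.555) = 2.261

d' = 2.26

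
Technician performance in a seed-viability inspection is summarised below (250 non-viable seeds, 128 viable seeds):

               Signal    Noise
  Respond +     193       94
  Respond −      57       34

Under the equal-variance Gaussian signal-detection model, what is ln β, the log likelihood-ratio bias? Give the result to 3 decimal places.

ln β = -0.082

H = 193/250 = 0.7720
FA = 94/128 = 0.7344
z(0.7720) = 0.7454, z(0.7344) = 0.6262
ln β = −½·[z(H)² − z(FA)²] = −0.5 × (0.5556 − 0.3921) = -0.08175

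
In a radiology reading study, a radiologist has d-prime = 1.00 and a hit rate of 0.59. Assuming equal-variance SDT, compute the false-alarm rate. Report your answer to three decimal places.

false-alarm rate = 0.220

z(hit rate) = z(0.59) = 0.2275
z(FA) = z(H) − d' = 0.2275 − 1.00 = -0.7725
false-alarm rate = Φ(-0.7725) = 0.2199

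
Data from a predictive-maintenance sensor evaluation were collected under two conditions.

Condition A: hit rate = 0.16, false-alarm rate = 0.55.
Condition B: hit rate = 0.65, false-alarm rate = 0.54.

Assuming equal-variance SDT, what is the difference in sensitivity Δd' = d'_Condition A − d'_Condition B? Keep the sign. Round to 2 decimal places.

Condition A: z(0.16) = -0.994, z(0.55) = 0.126, d' = -1.120
Condition B: z(0.65) = 0.385, z(0.54) = 0.100, d' = 0.285
Δd' = d'_Condition A − d'_Condition B = -1.120 − 0.285 = -1.405
Condition B has the higher sensitivity.

Δd' = -1.41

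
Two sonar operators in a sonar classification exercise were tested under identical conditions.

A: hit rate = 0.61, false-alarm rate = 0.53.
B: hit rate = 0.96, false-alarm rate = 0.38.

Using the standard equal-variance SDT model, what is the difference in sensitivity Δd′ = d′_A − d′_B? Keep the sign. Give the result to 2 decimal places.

A: z(0.61) = 0.279, z(0.53) = 0.075, d' = 0.204
B: z(0.96) = 1.751, z(0.38) = -0.305, d' = 2.056
Δd' = d'_A − d'_B = 0.204 − 2.056 = -1.852
B has the higher sensitivity.

Δd′ = -1.85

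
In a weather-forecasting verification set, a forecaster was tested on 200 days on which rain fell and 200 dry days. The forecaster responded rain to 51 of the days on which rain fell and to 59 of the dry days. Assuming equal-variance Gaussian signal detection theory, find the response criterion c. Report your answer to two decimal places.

H = 51/200 = 0.2550
FA = 59/200 = 0.2950
Φ⁻¹(H) = -0.6588
Φ⁻¹(FA) = -0.5388
c = −½·[z(H) + z(FA)] = −0.5 × (-0.6588 + (-0.5388)) = 0.5988

c = 0.60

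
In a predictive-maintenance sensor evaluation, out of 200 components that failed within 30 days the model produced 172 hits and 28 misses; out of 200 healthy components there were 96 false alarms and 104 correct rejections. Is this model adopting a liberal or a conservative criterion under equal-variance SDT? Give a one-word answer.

z(H) = 1.080, z(FA) = -0.050
c = −½·(z(H) + z(FA)) = -0.515
c < 0 → liberal criterion (biased toward responding “yes”).

liberal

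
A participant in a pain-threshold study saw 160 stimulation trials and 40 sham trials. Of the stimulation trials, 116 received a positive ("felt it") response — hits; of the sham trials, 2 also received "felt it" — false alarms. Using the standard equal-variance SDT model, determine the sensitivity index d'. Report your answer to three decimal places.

d' = 2.243

H = 116/160 = 0.7250
FA = 2/40 = 0.0500
z(H) = z(0.7250) = 0.5978
z(FA) = z(0.0500) = -1.6449
d' = z(H) − z(FA) = 0.5978 − (-1.6449) = 2.2427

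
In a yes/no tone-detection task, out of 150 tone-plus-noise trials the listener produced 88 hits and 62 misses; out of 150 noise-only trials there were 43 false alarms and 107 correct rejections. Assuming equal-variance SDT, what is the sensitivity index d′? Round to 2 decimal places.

d′ = 0.78

H = 88/150 = 0.5867
FA = 43/150 = 0.2867
z(H) = 0.219
z(FA) = -0.563
d' = z(H) − z(FA) = 0.219 − (-0.563) = 0.782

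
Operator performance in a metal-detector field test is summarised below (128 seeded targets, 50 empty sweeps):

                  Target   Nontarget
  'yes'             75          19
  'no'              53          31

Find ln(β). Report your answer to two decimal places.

H = 75/128 = 0.5859
FA = 19/50 = 0.3800
z(H) = 0.217
z(FA) = -0.305
ln β = −½·[z(H)² − z(FA)²] = −0.5 × (0.047 − 0.093) = 0.023

ln β = 0.02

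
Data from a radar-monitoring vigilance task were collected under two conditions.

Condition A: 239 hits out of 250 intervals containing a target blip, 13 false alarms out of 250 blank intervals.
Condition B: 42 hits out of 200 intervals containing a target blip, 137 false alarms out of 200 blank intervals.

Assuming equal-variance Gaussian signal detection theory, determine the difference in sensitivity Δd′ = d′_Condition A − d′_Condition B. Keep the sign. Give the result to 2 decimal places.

Condition A: z(0.9560) = 1.706, z(0.0520) = -1.626, d' = 3.332
Condition B: z(0.2100) = -0.806, z(0.6850) = 0.482, d' = -1.288
Δd' = d'_Condition A − d'_Condition B = 3.332 − (-1.288) = 4.620
Condition A has the higher sensitivity.

Δd′ = 4.62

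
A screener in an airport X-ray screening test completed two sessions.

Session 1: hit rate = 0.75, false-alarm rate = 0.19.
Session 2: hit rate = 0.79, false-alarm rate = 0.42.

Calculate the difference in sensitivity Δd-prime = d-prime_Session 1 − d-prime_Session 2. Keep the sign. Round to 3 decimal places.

Δd-prime = 0.544

Session 1: z(0.75) = 0.6745, z(0.19) = -0.8779, d' = 1.5524
Session 2: z(0.79) = 0.8064, z(0.42) = -0.2019, d' = 1.0083
Δd' = d'_Session 1 − d'_Session 2 = 1.5524 − 1.0083 = 0.5441
Session 1 has the higher sensitivity.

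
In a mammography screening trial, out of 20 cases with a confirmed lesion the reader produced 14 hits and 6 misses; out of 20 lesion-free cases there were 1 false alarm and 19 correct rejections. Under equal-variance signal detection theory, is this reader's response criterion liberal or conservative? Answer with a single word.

conservative

z(H) = 0.524, z(FA) = -1.645
c = −½·(z(H) + z(FA)) = 0.5605
c > 0 → conservative criterion (biased toward responding “no”).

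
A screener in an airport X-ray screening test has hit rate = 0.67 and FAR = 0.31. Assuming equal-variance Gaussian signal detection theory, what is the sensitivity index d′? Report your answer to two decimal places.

d′ = 0.94

Φ⁻¹(H) = Φ⁻¹(0.67) = 0.4399
Φ⁻¹(FA) = Φ⁻¹(0.31) = -0.4959
d' = z(H) − z(FA) = 0.4399 − (-0.4959) = 0.9358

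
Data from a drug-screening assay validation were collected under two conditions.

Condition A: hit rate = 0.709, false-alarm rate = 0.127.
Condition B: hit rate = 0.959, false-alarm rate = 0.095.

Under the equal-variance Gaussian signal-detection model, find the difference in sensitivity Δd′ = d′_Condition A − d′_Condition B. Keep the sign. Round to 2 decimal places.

Δd′ = -1.36

Condition A: z(0.709) = 0.550, z(0.127) = -1.141, d' = 1.691
Condition B: z(0.959) = 1.739, z(0.095) = -1.311, d' = 3.050
Δd' = d'_Condition A − d'_Condition B = 1.691 − 3.050 = -1.359
Condition B has the higher sensitivity.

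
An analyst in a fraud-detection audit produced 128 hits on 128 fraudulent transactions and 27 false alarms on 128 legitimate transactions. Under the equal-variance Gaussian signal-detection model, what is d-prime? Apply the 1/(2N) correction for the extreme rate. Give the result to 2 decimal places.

The hit rate is 128/128 = 1, so apply the 1/(2N) correction: H → 1 − 1/(2·128) = 0.99609.
z(H) = z(0.99609) = 2.660
z(FA) = z(0.21094) = -0.803
d' = 2.660 − (-0.803) = 3.463

d-prime = 3.46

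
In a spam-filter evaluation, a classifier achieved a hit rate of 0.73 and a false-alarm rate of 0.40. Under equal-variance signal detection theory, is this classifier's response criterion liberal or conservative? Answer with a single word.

liberal

z(H) = 0.613, z(FA) = -0.253
c = −½·(z(H) + z(FA)) = -0.180
c < 0 → liberal criterion (biased toward responding “yes”).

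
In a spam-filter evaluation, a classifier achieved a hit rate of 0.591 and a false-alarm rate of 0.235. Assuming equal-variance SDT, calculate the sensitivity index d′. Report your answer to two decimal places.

z(H) = 0.230
z(FA) = -0.722
d' = z(H) − z(FA) = 0.230 − (-0.722) = 0.952

d′ = 0.95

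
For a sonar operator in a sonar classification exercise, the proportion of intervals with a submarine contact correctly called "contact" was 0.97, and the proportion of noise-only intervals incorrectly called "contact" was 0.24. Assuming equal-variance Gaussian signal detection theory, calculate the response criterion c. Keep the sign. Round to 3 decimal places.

c = -0.587

Φ⁻¹(0.97) = 1.8808, Φ⁻¹(0.24) = -0.7063
c = −½·[z(H) + z(FA)] = −0.5 × (1.8808 + (-0.7063)) = -0.58725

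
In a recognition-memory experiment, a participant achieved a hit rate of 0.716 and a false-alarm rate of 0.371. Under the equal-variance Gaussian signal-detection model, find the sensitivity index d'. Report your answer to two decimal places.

Φ⁻¹(H) = 0.571
Φ⁻¹(FA) = -0.329
d' = z(H) − z(FA) = 0.571 − (-0.329) = 0.900

d' = 0.90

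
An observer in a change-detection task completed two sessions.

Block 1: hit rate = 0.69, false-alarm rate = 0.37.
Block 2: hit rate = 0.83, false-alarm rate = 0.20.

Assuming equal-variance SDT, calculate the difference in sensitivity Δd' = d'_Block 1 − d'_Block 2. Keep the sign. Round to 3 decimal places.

Block 1: z(0.69) = 0.4959, z(0.37) = -0.3319, d' = 0.8278
Block 2: z(0.83) = 0.9542, z(0.20) = -0.8416, d' = 1.7958
Δd' = d'_Block 1 − d'_Block 2 = 0.8278 − 1.7958 = -0.9680
Block 2 has the higher sensitivity.

Δd' = -0.968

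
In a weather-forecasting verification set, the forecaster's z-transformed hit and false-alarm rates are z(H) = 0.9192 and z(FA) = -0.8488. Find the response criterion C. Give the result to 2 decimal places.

c = −½·[z(H) + z(FA)] = −½·(0.9192 + (-0.8488)) = -0.0352

C = -0.04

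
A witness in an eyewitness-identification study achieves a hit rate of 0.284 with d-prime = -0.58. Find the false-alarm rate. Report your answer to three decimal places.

false-alarm rate = 0.504

z(hit rate) = z(0.284) = -0.5710
z(FA) = z(H) − d' = -0.5710 − (-0.58) = 0.0090
false-alarm rate = Φ(0.0090) = 0.5036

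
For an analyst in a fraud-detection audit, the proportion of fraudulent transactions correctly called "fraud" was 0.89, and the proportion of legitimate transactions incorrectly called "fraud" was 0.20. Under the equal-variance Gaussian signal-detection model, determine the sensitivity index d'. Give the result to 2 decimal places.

z(H) = 1.227
z(FA) = -0.842
d' = z(H) − z(FA) = 1.227 − (-0.842) = 2.069

d' = 2.07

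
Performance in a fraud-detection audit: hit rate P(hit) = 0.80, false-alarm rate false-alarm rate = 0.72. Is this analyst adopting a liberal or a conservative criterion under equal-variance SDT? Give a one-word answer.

liberal

z(H) = 0.842, z(FA) = 0.583
c = −½·(z(H) + z(FA)) = -0.7125
c < 0 → liberal criterion (biased toward responding “yes”).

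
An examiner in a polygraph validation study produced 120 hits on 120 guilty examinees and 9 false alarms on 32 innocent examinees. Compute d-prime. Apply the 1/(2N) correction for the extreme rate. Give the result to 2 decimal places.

d-prime = 3.22

The hit rate is 120/120 = 1, so apply the 1/(2N) correction: H → 1 − 1/(2·120) = 0.99583.
z(H) = z(0.99583) = 2.638
z(FA) = z(0.28125) = -0.579
d' = 2.638 − (-0.579) = 3.217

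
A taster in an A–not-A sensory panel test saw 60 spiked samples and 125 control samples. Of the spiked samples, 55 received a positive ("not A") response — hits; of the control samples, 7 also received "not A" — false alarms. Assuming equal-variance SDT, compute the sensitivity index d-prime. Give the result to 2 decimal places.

H = 55/60 = 0.9167
FA = 7/125 = 0.0560
z(H) = z(0.9167) = 1.383
z(FA) = z(0.0560) = -1.589
d' = z(H) − z(FA) = 1.383 − (-1.589) = 2.972

d-prime = 2.97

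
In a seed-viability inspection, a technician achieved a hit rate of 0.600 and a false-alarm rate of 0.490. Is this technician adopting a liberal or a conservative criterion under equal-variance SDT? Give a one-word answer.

liberal

z(H) = 0.253, z(FA) = -0.025
c = −½·(z(H) + z(FA)) = -0.114
c < 0 → liberal criterion (biased toward responding “yes”).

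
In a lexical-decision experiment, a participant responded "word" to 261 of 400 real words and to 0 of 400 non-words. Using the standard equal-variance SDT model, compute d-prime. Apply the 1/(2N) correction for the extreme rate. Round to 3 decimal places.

d-prime = 3.415

The false-alarm rate is 0/400 = 0, so apply the 1/(2N) correction: FA → 1/(2·400) = 0.00125.
z(H) = z(0.65250) = 0.3921
z(FA) = z(0.00125) = -3.0233
d' = 0.3921 − (-3.0233) = 3.4154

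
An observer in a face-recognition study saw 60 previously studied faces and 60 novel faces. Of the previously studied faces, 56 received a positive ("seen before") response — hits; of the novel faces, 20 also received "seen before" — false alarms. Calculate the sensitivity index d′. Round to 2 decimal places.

d′ = 1.93

H = 56/60 = 0.9333
FA = 20/60 = 0.3333
z(H) = 1.5008
z(FA) = -0.4308
d' = z(H) − z(FA) = 1.5008 − (-0.4308) = 1.9316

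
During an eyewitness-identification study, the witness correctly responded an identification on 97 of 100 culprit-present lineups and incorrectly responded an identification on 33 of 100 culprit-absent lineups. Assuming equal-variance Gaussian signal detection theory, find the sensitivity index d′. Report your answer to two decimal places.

d′ = 2.32

H = 97/100 = 0.9700
FA = 33/100 = 0.3300
z(0.9700) = 1.881, z(0.3300) = -0.440
d' = z(H) − z(FA) = 1.881 − (-0.440) = 2.321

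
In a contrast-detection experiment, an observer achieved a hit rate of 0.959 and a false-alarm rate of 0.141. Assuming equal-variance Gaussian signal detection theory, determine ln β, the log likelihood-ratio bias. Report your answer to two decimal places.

ln β = -0.93

z(H) = z(0.959) = 1.739
z(FA) = z(0.141) = -1.076
ln β = −½·[z(H)² − z(FA)²] = −0.5 × (3.024 − 1.158) = -0.933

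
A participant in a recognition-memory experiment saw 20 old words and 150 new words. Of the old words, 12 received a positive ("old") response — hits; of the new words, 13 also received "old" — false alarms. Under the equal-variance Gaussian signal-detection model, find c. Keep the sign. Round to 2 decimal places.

c = 0.55

H = 12/20 = 0.6000
FA = 13/150 = 0.0867
z(0.6000) = 0.253, z(0.0867) = -1.361
c = −½·[z(H) + z(FA)] = −0.5 × (0.253 + (-1.361)) = 0.554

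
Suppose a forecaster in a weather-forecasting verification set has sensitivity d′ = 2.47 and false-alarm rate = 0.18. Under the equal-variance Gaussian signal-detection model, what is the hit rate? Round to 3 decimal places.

hit rate = 0.940

z(false-alarm rate) = z(0.18) = -0.9154
z(H) = z(FA) + d' = -0.9154 + 2.47 = 1.5546
hit rate = Φ(1.5546) = 0.9400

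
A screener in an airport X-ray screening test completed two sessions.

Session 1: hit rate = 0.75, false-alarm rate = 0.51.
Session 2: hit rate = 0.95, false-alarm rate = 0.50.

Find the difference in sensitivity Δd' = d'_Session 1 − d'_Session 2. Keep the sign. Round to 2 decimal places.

Session 1: z(0.75) = 0.674, z(0.51) = 0.025, d' = 0.649
Session 2: z(0.95) = 1.645, z(0.50) = 0.000, d' = 1.645
Δd' = d'_Session 1 − d'_Session 2 = 0.649 − 1.645 = -0.996
Session 2 has the higher sensitivity.

Δd' = -1.00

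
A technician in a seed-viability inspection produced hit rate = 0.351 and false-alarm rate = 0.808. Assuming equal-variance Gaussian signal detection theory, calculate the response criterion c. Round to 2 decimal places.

Φ⁻¹(0.351) = -0.3826, Φ⁻¹(0.808) = 0.8705
c = −½·[z(H) + z(FA)] = −0.5 × (-0.3826 + 0.8705) = -0.24395

c = -0.24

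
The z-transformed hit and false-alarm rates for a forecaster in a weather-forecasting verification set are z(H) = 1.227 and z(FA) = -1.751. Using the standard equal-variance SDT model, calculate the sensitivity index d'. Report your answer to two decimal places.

d' = z(H) − z(FA) = 1.227 − (-1.751) = 2.978

d' = 2.98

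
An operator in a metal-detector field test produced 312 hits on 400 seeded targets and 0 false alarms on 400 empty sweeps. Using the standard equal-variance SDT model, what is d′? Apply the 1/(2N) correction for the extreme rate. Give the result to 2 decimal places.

d′ = 3.80

The false-alarm rate is 0/400 = 0, so apply the 1/(2N) correction: FA → 1/(2·400) = 0.00125.
z(H) = z(0.78000) = 0.772
z(FA) = z(0.00125) = -3.023
d' = 0.772 − (-3.023) = 3.795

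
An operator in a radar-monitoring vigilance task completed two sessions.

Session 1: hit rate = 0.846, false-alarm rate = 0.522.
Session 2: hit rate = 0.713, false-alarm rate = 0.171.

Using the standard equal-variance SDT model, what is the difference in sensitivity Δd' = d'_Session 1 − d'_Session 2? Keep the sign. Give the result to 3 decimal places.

Session 1: z(0.846) = 1.0194, z(0.522) = 0.0552, d' = 0.9642
Session 2: z(0.713) = 0.5622, z(0.171) = -0.9502, d' = 1.5124
Δd' = d'_Session 1 − d'_Session 2 = 0.9642 − 1.5124 = -0.5482
Session 2 has the higher sensitivity.

Δd' = -0.548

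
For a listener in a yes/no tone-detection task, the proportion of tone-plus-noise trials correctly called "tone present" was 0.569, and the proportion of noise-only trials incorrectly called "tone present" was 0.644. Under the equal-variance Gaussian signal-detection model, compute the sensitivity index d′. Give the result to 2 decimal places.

d′ = -0.20

z(H) = z(0.569) = 0.1738
z(FA) = z(0.644) = 0.3692
d' = z(H) − z(FA) = 0.1738 − 0.3692 = -0.1954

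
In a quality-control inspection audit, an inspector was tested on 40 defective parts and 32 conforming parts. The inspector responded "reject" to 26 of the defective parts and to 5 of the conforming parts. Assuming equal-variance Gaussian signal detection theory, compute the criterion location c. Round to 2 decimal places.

H = 26/40 = 0.6500
FA = 5/32 = 0.1562
z(H) = z(0.6500) = 0.385
z(FA) = z(0.1562) = -1.010
c = −½·[z(H) + z(FA)] = −0.5 × (0.385 + (-1.010)) = 0.3125
c > 0: the inspector has a conservative response bias.

c = 0.31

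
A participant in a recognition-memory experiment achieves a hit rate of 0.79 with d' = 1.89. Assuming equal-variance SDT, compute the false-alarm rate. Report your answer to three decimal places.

false-alarm rate = 0.139

z(hit rate) = z(0.79) = 0.8064
z(FA) = z(H) − d' = 0.8064 − 1.89 = -1.0836
false-alarm rate = Φ(-1.0836) = 0.1393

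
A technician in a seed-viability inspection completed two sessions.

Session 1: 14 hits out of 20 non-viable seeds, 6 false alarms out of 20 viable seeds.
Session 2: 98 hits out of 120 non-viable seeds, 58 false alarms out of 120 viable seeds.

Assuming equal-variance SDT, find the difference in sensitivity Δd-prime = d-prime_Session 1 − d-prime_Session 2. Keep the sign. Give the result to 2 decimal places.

Session 1: z(0.7000) = 0.524, z(0.3000) = -0.524, d' = 1.048
Session 2: z(0.8167) = 0.903, z(0.4833) = -0.042, d' = 0.945
Δd' = d'_Session 1 − d'_Session 2 = 1.048 − 0.945 = 0.103
Session 1 has the higher sensitivity.

Δd-prime = 0.10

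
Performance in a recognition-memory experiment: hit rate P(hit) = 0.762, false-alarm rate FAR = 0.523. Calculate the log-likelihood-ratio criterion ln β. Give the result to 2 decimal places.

ln β = -0.25

z(H) = 0.713
z(FA) = 0.058
ln β = −½·[z(H)² − z(FA)²] = −0.5 × (0.508 − 0.003) = -0.2525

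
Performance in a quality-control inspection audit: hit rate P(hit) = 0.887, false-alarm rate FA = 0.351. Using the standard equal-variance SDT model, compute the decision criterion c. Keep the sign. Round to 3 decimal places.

c = -0.414

z(H) = 1.2107
z(FA) = -0.3826
c = −½·[z(H) + z(FA)] = −0.5 × (1.2107 + (-0.3826)) = -0.41405
c < 0: the inspector has a liberal response bias.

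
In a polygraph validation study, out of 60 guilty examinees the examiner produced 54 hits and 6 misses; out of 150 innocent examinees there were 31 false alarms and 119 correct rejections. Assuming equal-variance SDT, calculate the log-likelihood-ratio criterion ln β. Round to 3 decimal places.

H = 54/60 = 0.9000
FA = 31/150 = 0.2067
z(H) = z(0.9000) = 1.2816
z(FA) = z(0.2067) = -0.8179
ln β = −½·[z(H)² − z(FA)²] = −0.5 × (1.6425 − 0.6690) = -0.48675

ln β = -0.487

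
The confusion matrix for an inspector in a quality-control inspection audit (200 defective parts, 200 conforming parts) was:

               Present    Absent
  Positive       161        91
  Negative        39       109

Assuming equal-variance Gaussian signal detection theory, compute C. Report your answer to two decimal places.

H = 161/200 = 0.8050
FA = 91/200 = 0.4550
z(0.8050) = 0.860, z(0.4550) = -0.113
c = −½·[z(H) + z(FA)] = −0.5 × (0.860 + (-0.113)) = -0.3735
c < 0: the inspector has a liberal response bias.

C = -0.37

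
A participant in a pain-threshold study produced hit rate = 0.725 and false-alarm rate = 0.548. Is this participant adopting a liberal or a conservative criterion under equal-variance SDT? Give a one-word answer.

z(H) = 0.598, z(FA) = 0.121
c = −½·(z(H) + z(FA)) = -0.3595
c < 0 → liberal criterion (biased toward responding “yes”).

liberal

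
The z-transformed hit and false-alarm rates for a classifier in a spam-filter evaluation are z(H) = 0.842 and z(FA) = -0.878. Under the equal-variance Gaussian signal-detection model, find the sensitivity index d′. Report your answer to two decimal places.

d′ = 1.72

d' = z(H) − z(FA) = 0.842 − (-0.878) = 1.720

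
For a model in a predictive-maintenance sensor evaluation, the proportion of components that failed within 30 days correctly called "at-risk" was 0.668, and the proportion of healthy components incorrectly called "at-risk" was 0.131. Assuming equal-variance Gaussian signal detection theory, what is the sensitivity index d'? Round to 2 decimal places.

Φ⁻¹(H) = Φ⁻¹(0.668) = 0.434
Φ⁻¹(FA) = Φ⁻¹(0.131) = -1.122
d' = z(H) − z(FA) = 0.434 − (-1.122) = 1.556

d' = 1.56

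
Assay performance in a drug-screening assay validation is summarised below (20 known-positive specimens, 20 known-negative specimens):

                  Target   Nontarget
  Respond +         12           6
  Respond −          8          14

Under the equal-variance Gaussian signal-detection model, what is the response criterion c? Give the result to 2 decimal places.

H = 12/20 = 0.6000
FA = 6/20 = 0.3000
Φ⁻¹(H) = 0.2533
Φ⁻¹(FA) = -0.5244
c = −½·[z(H) + z(FA)] = −0.5 × (0.2533 + (-0.5244)) = 0.13555
c > 0: the assay has a conservative response bias.

c = 0.14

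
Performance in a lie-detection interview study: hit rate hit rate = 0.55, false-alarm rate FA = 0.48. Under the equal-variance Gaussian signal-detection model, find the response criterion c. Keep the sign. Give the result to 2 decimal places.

c = -0.04

Φ⁻¹(H) = Φ⁻¹(0.55) = 0.126
Φ⁻¹(FA) = Φ⁻¹(0.48) = -0.050
c = −½·[z(H) + z(FA)] = −0.5 × (0.126 + (-0.050)) = -0.038
c < 0: the interviewer has a liberal response bias.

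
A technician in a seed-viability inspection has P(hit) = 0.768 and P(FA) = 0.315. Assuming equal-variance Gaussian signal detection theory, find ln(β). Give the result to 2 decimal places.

z(0.768) = 0.732, z(0.315) = -0.482
ln β = −½·[z(H)² − z(FA)²] = −0.5 × (0.536 − 0.232) = -0.152

ln β = -0.15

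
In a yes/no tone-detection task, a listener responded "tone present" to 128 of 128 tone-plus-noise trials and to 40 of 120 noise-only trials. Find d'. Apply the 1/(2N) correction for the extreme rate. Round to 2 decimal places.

d' = 3.09

The hit rate is 128/128 = 1, so apply the 1/(2N) correction: H → 1 − 1/(2·128) = 0.99609.
z(H) = z(0.99609) = 2.660
z(FA) = z(0.33333) = -0.431
d' = 2.660 − (-0.431) = 3.091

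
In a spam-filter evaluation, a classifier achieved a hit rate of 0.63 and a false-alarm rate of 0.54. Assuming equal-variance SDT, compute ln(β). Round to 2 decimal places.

z(H) = 0.332
z(FA) = 0.100
ln β = −½·[z(H)² − z(FA)²] = −0.5 × (0.110 − 0.010) = -0.050

ln β = -0.05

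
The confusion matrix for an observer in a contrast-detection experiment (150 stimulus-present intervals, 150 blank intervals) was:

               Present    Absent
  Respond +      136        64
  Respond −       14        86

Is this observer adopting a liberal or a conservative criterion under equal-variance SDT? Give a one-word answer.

liberal

z(H) = 1.321, z(FA) = -0.185
c = −½·(z(H) + z(FA)) = -0.568
c < 0 → liberal criterion (biased toward responding “yes”).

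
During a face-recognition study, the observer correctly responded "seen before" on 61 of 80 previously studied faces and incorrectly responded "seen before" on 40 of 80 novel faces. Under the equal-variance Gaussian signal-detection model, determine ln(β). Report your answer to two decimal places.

H = 61/80 = 0.7625
FA = 40/80 = 0.5000
z(H) = z(0.7625) = 0.714
z(FA) = z(0.5000) = 0.000
ln β = −½·[z(H)² − z(FA)²] = −0.5 × (0.510 − 0.000) = -0.255

ln β = -0.26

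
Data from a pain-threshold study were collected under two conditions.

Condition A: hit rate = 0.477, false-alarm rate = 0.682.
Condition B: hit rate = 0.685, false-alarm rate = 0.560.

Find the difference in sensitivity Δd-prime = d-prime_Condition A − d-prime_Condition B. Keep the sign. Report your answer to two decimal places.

Condition A: z(0.477) = -0.058, z(0.682) = 0.473, d' = -0.531
Condition B: z(0.685) = 0.482, z(0.560) = 0.151, d' = 0.331
Δd' = d'_Condition A − d'_Condition B = -0.531 − 0.331 = -0.862
Condition B has the higher sensitivity.

Δd-prime = -0.86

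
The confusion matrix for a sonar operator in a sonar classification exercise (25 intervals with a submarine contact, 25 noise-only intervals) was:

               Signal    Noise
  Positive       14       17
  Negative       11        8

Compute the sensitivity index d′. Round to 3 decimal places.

H = 14/25 = 0.5600
FA = 17/25 = 0.6800
z(H) = 0.1510
z(FA) = 0.4677
d' = z(H) − z(FA) = 0.1510 − 0.4677 = -0.3167

d′ = -0.317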